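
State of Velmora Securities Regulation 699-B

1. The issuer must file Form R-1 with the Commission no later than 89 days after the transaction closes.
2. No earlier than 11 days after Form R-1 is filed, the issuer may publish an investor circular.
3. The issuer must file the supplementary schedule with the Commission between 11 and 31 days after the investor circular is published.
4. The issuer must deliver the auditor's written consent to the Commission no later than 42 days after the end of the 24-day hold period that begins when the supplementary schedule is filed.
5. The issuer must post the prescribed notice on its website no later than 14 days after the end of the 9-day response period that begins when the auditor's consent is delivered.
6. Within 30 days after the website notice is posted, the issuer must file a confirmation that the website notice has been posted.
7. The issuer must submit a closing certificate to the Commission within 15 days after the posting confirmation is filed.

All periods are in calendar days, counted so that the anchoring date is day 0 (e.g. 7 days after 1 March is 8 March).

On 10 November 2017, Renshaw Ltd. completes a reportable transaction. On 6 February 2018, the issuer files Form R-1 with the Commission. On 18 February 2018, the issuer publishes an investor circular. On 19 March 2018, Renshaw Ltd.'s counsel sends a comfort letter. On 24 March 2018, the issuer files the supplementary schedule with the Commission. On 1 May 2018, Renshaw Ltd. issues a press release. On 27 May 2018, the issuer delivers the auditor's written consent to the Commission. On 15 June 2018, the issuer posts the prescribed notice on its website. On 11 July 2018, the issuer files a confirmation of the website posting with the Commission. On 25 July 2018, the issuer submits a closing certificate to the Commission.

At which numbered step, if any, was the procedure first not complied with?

Step 3

Step 1: 89 days after 10 November 2017 (when the transaction closes) is 7 February 2018; 6 February 2018 is within that limit.
Step 2: the earliest permitted date is 11 days after 6 February 2018 (when Form R-1 is filed), i.e. 17 February 2018; 18 February 2018 is on or after that date.
Step 3: the window is 11–31 days after 18 February 2018 (when the investor circular is published), so 1 March 2018 through 21 March 2018; 24 March 2018 is 3 days past the end of the window.
Later steps need not be reached.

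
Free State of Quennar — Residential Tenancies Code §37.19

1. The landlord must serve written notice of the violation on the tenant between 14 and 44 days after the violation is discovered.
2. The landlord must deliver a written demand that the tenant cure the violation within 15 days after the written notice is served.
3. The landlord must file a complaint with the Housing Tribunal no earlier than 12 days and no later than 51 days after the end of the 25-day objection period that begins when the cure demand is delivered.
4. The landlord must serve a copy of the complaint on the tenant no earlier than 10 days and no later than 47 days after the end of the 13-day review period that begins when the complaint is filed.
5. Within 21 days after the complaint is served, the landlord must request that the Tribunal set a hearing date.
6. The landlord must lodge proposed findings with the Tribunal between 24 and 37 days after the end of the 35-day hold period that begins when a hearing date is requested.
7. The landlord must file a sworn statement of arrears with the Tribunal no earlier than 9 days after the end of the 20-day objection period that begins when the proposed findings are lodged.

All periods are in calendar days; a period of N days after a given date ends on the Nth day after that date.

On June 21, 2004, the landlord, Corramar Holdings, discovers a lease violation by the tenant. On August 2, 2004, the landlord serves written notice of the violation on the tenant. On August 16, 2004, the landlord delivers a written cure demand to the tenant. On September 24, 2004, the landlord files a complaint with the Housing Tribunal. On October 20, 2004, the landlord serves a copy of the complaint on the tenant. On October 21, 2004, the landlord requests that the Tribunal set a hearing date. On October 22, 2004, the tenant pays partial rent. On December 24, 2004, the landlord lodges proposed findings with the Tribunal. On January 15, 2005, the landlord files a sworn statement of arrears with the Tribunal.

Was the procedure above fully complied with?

Step 1 — 14 and 44 days from June 21, 2004 (when the violation is discovered) are July 5, 2004 and August 4, 2004 respectively; August 2, 2004 falls inside that range.
Step 2 — counting 15 days from August 2, 2004 (when the written notice is served) gives a deadline of August 17, 2004; August 16, 2004 is within that limit.
Step 3 — 12 and 51 days from September 10, 2004 (end of the 25-day objection period, which began when the cure demand is delivered on August 16, 2004) are September 22, 2004 and October 31, 2004 respectively; done September 24, 2004, which is between those dates.
Step 4 — 10 and 47 days from October 7, 2004 (end of the 13-day review period, which began when the complaint is filed on September 24, 2004) are October 17, 2004 and November 23, 2004 respectively; done October 20, 2004, which is between those dates.
Step 5 — counting 21 days from October 20, 2004 (when the complaint is served) gives a deadline of November 10, 2004; completed October 21, 2004, before the deadline.
Step 6 — 24 and 37 days from November 25, 2004 (end of the 35-day hold period, which began when a hearing date is requested on October 21, 2004) are December 19, 2004 and January 1, 2005 respectively; done December 24, 2004 — within the window.
Step 7 — must wait 9 days from January 13, 2005 (end of the 20-day objection period, which began when the proposed findings are lodged on December 24, 2004), so not before January 22, 2005; done January 15, 2005 — 7 days too early.

No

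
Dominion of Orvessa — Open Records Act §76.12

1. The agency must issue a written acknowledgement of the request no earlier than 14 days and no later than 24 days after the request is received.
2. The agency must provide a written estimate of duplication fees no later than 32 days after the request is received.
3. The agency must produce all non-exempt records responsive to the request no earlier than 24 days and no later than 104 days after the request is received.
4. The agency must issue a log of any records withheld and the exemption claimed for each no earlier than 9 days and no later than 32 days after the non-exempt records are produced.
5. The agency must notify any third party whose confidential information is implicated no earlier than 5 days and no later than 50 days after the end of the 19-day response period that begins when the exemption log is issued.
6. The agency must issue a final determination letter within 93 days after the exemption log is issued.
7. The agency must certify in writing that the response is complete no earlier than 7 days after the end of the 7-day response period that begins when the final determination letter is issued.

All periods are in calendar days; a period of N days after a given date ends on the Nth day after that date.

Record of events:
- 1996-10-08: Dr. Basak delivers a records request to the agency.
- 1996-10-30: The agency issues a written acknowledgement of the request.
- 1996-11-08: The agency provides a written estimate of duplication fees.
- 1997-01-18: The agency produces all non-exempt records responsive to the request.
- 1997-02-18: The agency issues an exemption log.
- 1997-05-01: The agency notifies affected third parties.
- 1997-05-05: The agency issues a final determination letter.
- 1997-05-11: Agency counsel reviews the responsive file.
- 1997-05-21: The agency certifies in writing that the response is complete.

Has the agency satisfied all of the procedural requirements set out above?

No

Step 1: the window is 14–24 days after 1996-10-08 (when the request is received), so 1996-10-22 through 1996-11-01; done 1996-10-30, which is between those dates.
Step 2: 32 days after 1996-10-08 (when the request is received) is 1996-11-09; completed 1996-11-08, before the deadline.
Step 3: the window is 24–104 days after 1996-10-08 (when the request is received), so 1996-11-01 through 1997-01-20; done 1997-01-18 — within the window.
Step 4: the window is 9–32 days after 1997-01-18 (when the non-exempt records are produced), so 1997-01-27 through 1997-02-19; done 1997-02-18, which is between those dates.
Step 5: the window is 5–50 days after 1997-03-09 (end of the 19-day response period, which began when the exemption log is issued on 1997-02-18), so 1997-03-14 through 1997-04-28; 1997-05-01 is 3 days past the end of the window.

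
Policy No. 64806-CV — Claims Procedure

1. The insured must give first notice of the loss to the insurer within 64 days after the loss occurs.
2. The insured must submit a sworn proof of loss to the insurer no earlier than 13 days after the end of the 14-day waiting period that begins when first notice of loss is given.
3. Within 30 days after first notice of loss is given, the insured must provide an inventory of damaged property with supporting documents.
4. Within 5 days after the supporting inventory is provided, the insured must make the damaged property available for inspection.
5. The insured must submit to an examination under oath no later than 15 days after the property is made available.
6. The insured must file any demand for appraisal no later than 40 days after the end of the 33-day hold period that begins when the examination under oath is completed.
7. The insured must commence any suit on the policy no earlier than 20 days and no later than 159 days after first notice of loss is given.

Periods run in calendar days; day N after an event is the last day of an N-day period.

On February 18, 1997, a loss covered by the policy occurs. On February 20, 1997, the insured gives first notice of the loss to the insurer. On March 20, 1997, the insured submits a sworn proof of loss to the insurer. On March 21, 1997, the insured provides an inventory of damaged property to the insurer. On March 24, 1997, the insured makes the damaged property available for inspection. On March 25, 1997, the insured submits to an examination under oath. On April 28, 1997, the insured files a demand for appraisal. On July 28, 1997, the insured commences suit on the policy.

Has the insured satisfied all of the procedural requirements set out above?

Yes

Step 1 — counting 64 days from February 18, 1997 (when the loss occurs) gives a deadline of April 23, 1997; done February 20, 1997 — timely.
Step 2 — must wait 13 days from March 6, 1997 (end of the 14-day waiting period, which began when first notice of loss is given on February 20, 1997), so not before March 19, 1997; March 20, 1997 is on or after that date.
Step 3 — counting 30 days from February 20, 1997 (when first notice of loss is given) gives a deadline of March 22, 1997; March 21, 1997 is within that limit.
Step 4 — counting 5 days from March 21, 1997 (when the supporting inventory is provided) gives a deadline of March 26, 1997; March 24, 1997 is within that limit.
Step 5 — counting 15 days from March 24, 1997 (when the property is made available) gives a deadline of April 8, 1997; completed March 25, 1997, before the deadline.
Step 6 — counting 40 days from April 27, 1997 (end of the 33-day hold period, which began when the examination under oath is completed on March 25, 1997) gives a deadline of June 6, 1997; April 28, 1997 is within that limit.
Step 7 — 20 and 159 days from February 20, 1997 (when first notice of loss is given) are March 12, 1997 and July 29, 1997 respectively; done July 28, 1997, which is between those dates.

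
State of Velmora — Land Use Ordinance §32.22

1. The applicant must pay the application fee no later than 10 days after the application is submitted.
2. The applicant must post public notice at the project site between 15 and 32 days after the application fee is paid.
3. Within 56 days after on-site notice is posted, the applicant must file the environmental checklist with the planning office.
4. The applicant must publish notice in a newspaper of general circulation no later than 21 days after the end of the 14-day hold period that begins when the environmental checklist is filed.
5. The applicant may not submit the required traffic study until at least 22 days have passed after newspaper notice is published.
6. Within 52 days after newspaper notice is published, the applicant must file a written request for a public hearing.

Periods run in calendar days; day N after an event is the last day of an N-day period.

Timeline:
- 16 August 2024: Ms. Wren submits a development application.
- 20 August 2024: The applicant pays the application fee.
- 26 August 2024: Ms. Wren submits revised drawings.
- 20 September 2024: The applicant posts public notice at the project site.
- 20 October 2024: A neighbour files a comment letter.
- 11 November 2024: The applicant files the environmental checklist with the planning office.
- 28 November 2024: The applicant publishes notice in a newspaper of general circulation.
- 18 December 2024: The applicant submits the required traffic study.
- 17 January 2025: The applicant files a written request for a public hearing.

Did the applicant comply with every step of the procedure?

No

(1) due by 16 August 2024 + 10 days = 26 August 2024; done 20 August 2024 — timely.
(2) the permitted window runs from 20 August 2024 + 15 = 4 September 2024 to 20 August 2024 + 32 = 21 September 2024; done 20 September 2024 — within the window.
(3) due by 20 September 2024 + 56 days = 15 November 2024; done 11 November 2024 — timely.
(4) due by 25 November 2024 + 21 days = 16 December 2024; done 28 November 2024 — timely.
(5) permitted from 28 November 2024 + 22 days = 20 December 2024 onward; acted on 18 December 2024, 2 days prematurely.
The analysis stops there.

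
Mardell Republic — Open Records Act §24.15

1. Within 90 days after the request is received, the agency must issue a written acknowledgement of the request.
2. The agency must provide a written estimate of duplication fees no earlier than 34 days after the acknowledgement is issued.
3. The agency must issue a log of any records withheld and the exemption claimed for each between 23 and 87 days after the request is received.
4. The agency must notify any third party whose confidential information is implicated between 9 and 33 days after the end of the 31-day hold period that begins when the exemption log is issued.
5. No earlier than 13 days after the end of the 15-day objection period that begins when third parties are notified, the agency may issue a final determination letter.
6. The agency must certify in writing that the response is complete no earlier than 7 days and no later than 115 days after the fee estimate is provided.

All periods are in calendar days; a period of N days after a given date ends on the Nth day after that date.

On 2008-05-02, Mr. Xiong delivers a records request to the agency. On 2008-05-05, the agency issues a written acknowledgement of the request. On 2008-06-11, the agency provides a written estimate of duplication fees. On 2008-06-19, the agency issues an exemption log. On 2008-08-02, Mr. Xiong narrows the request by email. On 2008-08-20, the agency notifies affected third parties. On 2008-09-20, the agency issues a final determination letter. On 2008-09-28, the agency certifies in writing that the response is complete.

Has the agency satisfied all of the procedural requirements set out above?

Yes

Step 1 — counting 90 days from 2008-05-02 (when the request is received) gives a deadline of 2008-07-31; completed 2008-05-05, before the deadline.
Step 2 — must wait 34 days from 2008-05-05 (when the acknowledgement is issued), so not before 2008-06-08; 2008-06-11 is on or after that date.
Step 3 — 23 and 87 days from 2008-05-02 (when the request is received) are 2008-05-25 and 2008-07-28 respectively; done 2008-06-19, which is between those dates.
Step 4 — 9 and 33 days from 2008-07-20 (end of the 31-day hold period, which began when the exemption log is issued on 2008-06-19) are 2008-07-29 and 2008-08-22 respectively; done 2008-08-20 — within the window.
Step 5 — must wait 13 days from 2008-09-04 (end of the 15-day objection period, which began when third parties are notified on 2008-08-20), so not before 2008-09-17; 2008-09-20 is on or after that date.
Step 6 — 7 and 115 days from 2008-06-11 (when the fee estimate is provided) are 2008-06-18 and 2008-10-04 respectively; done 2008-09-28 — within the window.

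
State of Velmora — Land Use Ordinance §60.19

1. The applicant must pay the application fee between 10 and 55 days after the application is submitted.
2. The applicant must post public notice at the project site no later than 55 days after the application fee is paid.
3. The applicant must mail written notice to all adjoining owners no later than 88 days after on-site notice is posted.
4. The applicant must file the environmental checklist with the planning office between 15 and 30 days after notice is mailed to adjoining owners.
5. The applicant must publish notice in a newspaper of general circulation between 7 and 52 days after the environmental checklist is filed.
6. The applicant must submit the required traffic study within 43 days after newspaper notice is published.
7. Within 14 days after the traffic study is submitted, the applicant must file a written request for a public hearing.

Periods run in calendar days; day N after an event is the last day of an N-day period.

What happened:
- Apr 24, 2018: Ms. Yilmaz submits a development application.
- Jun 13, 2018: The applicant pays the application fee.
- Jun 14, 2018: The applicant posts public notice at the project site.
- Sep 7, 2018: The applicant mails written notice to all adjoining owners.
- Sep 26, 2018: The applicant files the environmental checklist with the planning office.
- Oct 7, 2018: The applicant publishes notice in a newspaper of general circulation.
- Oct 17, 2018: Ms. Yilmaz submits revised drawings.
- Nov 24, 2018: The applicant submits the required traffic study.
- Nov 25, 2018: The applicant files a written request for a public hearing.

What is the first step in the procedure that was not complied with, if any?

Step 1: the window is 10–55 days after Apr 24, 2018 (when the application is submitted), so May 4, 2018 through Jun 18, 2018; done Jun 13, 2018 — within the window.
Step 2: 55 days after Jun 13, 2018 (when the application fee is paid) is Aug 7, 2018; done Jun 14, 2018 — timely.
Step 3: 88 days after Jun 14, 2018 (when on-site notice is posted) is Sep 10, 2018; done Sep 7, 2018 — timely.
Step 4: the window is 15–30 days after Sep 7, 2018 (when notice is mailed to adjoining owners), so Sep 22, 2018 through Oct 7, 2018; Sep 26, 2018 falls inside that range.
Step 5: the window is 7–52 days after Sep 26, 2018 (when the environmental checklist is filed), so Oct 3, 2018 through Nov 17, 2018; done Oct 7, 2018 — within the window.
Step 6: 43 days after Oct 7, 2018 (when newspaper notice is published) is Nov 19, 2018; Nov 24, 2018 misses that deadline by 5 days.
The procedure was therefore not followed at step 6.

Step 6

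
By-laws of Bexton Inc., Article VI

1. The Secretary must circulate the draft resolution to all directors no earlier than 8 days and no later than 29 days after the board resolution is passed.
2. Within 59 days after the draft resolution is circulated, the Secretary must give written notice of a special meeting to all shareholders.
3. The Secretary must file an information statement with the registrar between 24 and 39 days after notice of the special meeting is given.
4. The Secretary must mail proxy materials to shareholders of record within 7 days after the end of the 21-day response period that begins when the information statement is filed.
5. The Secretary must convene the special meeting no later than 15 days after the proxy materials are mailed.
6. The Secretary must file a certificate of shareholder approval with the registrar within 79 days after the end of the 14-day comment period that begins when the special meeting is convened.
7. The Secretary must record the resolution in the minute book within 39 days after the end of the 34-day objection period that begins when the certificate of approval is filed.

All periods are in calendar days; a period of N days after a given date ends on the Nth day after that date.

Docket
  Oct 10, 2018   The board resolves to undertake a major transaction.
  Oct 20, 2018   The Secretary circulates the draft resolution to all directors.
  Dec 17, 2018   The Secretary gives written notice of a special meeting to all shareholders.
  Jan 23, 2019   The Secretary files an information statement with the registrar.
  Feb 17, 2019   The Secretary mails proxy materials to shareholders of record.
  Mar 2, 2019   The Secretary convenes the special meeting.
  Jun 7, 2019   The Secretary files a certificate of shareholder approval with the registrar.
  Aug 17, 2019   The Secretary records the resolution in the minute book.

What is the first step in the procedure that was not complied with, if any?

(1) the permitted window runs from Oct 10, 2018 + 8 = Oct 18, 2018 to Oct 10, 2018 + 29 = Nov 8, 2018; done Oct 20, 2018 — within the window.
(2) due by Oct 20, 2018 + 59 days = Dec 18, 2018; Dec 17, 2018 is within that limit.
(3) the permitted window runs from Dec 17, 2018 + 24 = Jan 10, 2019 to Dec 17, 2018 + 39 = Jan 25, 2019; Jan 23, 2019 falls inside that range.
(4) due by Feb 13, 2019 + 7 days = Feb 20, 2019; done Feb 17, 2019 — timely.
(5) due by Feb 17, 2019 + 15 days = Mar 4, 2019; Mar 2, 2019 is within that limit.
(6) due by Mar 16, 2019 + 79 days = Jun 3, 2019; not done until Jun 7, 2019, 4 days after the deadline.

Step 6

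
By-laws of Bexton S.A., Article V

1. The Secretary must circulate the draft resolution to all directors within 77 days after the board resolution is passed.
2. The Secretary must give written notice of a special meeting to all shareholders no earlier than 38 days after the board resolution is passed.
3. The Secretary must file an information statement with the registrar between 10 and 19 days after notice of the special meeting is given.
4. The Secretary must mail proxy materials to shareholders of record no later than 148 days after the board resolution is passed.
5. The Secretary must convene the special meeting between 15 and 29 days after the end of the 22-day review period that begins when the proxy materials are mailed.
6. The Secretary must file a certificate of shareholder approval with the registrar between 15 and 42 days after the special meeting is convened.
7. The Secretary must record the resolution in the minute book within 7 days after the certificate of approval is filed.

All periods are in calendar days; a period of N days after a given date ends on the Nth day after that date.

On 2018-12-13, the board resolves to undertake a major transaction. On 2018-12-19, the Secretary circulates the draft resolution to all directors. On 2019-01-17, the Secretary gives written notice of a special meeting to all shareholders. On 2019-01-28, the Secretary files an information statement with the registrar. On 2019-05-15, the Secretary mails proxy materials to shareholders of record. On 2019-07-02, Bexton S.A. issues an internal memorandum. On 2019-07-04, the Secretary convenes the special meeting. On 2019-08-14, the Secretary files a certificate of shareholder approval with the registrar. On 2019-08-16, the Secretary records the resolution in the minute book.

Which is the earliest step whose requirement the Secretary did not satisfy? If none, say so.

Step 2

(1) due by 2018-12-13 + 77 days = 2019-02-28; done 2018-12-19 — timely.
(2) permitted from 2018-12-13 + 38 days = 2019-01-20 onward; done 2019-01-17 — 3 days too early.
The procedure was therefore not followed at step 2.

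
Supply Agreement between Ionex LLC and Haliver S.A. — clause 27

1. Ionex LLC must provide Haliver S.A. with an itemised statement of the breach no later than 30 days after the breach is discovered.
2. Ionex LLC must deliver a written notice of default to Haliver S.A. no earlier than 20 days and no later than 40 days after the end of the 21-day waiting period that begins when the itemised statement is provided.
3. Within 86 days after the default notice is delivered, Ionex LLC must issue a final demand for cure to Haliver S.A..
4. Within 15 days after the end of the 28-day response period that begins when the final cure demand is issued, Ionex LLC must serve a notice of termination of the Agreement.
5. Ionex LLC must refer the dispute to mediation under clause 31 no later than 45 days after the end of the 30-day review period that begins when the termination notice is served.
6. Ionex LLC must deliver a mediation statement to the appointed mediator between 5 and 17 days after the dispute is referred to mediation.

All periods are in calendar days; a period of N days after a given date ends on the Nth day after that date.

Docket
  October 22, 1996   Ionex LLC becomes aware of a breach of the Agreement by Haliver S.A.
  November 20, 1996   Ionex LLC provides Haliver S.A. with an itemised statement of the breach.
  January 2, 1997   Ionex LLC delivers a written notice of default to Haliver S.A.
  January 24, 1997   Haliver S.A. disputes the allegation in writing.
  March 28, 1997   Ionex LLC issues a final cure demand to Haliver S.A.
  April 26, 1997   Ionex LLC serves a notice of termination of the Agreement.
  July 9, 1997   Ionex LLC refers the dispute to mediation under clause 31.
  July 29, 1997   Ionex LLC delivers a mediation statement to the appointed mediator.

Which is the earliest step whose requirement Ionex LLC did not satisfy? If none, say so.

Step 6

Step 1: 30 days after October 22, 1996 (when the breach is discovered) is November 21, 1996; November 20, 1996 is within that limit.
Step 2: the window is 20–40 days after December 11, 1996 (end of the 21-day waiting period, which began when the itemised statement is provided on November 20, 1996), so December 31, 1996 through January 20, 1997; done January 2, 1997, which is between those dates.
Step 3: 86 days after January 2, 1997 (when the default notice is delivered) is March 29, 1997; completed March 28, 1997, before the deadline.
Step 4: 15 days after April 25, 1997 (end of the 28-day response period, which began when the final cure demand is issued on March 28, 1997) is May 10, 1997; April 26, 1997 is within that limit.
Step 5: 45 days after May 26, 1997 (end of the 30-day review period, which began when the termination notice is served on April 26, 1997) is July 10, 1997; July 9, 1997 is within that limit.
Step 6: the window is 5–17 days after July 9, 1997 (when the dispute is referred to mediation), so July 14, 1997 through July 26, 1997; July 29, 1997 is 3 days past the end of the window.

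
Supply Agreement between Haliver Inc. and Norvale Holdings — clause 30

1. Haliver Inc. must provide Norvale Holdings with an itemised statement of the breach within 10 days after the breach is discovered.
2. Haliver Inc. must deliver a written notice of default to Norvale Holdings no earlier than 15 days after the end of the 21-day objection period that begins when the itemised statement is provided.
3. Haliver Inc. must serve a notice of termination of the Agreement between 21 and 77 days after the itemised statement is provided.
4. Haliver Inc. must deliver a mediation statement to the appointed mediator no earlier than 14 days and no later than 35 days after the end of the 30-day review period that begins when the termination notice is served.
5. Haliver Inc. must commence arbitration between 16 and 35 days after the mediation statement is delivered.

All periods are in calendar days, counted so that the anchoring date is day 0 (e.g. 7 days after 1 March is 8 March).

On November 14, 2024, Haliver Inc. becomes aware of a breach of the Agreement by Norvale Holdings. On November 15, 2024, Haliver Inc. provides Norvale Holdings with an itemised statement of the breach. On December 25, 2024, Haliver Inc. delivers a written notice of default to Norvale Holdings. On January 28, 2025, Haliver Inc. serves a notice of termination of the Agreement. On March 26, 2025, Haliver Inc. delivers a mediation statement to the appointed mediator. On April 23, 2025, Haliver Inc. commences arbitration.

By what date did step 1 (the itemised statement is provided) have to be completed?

Step 1 runs from November 14, 2024, when the breach is discovered. 10 days after November 14, 2024 is November 24, 2024.

November 24, 2024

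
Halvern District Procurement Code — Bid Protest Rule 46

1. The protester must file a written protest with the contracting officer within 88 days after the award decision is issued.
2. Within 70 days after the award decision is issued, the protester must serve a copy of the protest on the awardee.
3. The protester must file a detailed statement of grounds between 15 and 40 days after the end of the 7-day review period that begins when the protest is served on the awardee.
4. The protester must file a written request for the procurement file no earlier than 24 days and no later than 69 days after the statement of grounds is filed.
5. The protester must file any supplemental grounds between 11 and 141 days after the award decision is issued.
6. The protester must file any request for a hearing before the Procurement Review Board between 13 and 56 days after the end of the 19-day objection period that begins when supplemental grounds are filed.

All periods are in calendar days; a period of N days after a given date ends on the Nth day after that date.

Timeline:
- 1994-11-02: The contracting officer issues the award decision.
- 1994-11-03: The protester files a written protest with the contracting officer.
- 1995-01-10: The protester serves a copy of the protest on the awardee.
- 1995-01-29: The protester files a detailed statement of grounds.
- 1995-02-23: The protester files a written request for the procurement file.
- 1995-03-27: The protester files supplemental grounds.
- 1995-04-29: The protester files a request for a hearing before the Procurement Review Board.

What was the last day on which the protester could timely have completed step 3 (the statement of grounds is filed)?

1995-02-26

The protest is served on the awardee on 1995-01-10; the 7-day review period therefore ends 1995-01-17, and step 3 runs from that date. The window is 15–40 days after 1995-01-17; it closes on 1995-02-26.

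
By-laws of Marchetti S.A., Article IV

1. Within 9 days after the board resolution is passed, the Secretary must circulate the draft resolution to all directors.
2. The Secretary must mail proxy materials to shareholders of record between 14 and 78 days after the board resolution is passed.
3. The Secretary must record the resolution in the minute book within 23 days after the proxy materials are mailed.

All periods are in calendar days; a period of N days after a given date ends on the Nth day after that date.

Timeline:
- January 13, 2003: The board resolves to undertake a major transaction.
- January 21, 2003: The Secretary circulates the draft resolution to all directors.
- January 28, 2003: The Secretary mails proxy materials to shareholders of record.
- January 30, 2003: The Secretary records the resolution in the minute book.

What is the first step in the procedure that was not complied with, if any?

None — every step was satisfied

(1) due by January 13, 2003 + 9 days = January 22, 2003; done January 21, 2003 — timely.
(2) the permitted window runs from January 13, 2003 + 14 = January 27, 2003 to January 13, 2003 + 78 = April 1, 2003; done January 28, 2003, which is between those dates.
(3) due by January 28, 2003 + 23 days = February 20, 2003; done January 30, 2003 — timely.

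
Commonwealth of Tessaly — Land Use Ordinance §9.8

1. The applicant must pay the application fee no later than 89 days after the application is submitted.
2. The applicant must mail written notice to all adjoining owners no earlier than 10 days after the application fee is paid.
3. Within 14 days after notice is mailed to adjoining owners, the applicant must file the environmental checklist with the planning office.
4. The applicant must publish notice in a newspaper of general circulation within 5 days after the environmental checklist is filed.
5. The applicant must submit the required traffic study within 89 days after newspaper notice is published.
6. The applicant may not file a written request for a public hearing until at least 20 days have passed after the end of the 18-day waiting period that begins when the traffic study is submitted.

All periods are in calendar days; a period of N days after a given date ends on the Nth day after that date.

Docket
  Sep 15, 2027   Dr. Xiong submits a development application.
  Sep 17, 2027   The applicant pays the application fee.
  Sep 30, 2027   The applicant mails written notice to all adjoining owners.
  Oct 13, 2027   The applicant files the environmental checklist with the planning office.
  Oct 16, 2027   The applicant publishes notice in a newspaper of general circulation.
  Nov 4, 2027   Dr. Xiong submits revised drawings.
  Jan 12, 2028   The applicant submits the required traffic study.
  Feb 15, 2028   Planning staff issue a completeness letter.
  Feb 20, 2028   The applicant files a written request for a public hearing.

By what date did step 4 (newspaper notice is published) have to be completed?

Oct 18, 2027

Step 4 runs from Oct 13, 2027, when the environmental checklist is filed. 5 days after Oct 13, 2027 is Oct 18, 2027.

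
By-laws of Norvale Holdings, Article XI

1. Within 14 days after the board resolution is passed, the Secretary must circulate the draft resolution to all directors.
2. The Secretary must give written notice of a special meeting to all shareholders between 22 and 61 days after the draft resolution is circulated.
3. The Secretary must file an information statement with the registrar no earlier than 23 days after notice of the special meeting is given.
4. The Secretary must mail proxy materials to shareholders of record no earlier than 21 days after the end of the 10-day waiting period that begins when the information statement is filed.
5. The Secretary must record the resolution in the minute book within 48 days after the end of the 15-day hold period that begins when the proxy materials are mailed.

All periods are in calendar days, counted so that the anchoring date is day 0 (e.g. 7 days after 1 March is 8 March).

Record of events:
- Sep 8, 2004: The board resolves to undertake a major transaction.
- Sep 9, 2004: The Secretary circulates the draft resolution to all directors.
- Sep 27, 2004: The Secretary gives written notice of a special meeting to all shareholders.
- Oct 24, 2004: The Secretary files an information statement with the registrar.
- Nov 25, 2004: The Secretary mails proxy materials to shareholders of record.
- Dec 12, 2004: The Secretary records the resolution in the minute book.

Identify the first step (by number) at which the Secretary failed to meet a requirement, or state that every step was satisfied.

Step 2

Step 1: 14 days after Sep 8, 2004 (when the board resolution is passed) is Sep 22, 2004; completed Sep 9, 2004, before the deadline.
Step 2: the window is 22–61 days after Sep 9, 2004 (when the draft resolution is circulated), so Oct 1, 2004 through Nov 9, 2004; done Sep 27, 2004 — 4 days before the window opened.
The procedure was therefore not followed at step 2.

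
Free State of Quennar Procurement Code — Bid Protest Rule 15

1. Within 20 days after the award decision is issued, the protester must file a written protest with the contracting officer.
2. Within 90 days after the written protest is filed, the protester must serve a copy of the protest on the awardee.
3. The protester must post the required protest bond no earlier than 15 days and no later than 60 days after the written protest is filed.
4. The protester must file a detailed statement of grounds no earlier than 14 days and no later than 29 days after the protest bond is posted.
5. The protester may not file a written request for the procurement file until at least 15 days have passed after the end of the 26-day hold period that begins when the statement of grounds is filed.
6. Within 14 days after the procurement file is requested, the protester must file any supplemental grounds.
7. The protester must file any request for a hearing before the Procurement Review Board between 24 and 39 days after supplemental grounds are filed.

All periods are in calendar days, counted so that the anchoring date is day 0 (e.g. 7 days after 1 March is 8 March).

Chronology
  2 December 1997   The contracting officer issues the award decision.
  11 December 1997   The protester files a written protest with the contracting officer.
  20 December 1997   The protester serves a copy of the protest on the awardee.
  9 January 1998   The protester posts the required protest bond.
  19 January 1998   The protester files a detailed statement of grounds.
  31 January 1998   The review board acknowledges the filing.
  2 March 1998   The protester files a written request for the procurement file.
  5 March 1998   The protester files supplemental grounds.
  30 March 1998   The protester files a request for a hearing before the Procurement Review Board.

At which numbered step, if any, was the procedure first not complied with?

Step 4

(1) due by 2 December 1997 + 20 days = 22 December 1997; done 11 December 1997 — timely.
(2) due by 11 December 1997 + 90 days = 11 March 1998; 20 December 1997 is within that limit.
(3) the permitted window runs from 11 December 1997 + 15 = 26 December 1997 to 11 December 1997 + 60 = 9 February 1998; done 9 January 1998, which is between those dates.
(4) the permitted window runs from 9 January 1998 + 14 = 23 January 1998 to 9 January 1998 + 29 = 7 February 1998; done 19 January 1998 — 4 days before the window opened.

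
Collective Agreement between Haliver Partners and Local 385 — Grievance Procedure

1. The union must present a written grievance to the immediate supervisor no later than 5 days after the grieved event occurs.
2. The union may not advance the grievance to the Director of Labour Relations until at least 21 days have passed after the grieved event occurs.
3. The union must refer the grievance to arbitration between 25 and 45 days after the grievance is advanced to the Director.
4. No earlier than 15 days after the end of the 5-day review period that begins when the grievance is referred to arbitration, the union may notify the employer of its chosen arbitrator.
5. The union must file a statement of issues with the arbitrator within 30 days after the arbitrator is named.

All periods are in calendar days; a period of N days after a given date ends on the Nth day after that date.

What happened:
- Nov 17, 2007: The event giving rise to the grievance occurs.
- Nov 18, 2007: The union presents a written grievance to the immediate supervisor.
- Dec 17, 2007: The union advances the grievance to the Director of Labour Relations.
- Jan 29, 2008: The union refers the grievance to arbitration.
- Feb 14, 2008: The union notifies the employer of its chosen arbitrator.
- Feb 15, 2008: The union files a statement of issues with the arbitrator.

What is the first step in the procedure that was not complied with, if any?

Step 4

Step 1: 5 days after Nov 17, 2007 (when the grieved event occurs) is Nov 22, 2007; done Nov 18, 2007 — timely.
Step 2: the earliest permitted date is 21 days after Nov 17, 2007 (when the grieved event occurs), i.e. Dec 8, 2007; done Dec 17, 2007, after the minimum wait.
Step 3: the window is 25–45 days after Dec 17, 2007 (when the grievance is advanced to the Director), so Jan 11, 2008 through Jan 31, 2008; done Jan 29, 2008, which is between those dates.
Step 4: the earliest permitted date is 15 days after Feb 3, 2008 (end of the 5-day review period, which began when the grievance is referred to arbitration on Jan 29, 2008), i.e. Feb 18, 2008; done Feb 14, 2008 — 4 days too early.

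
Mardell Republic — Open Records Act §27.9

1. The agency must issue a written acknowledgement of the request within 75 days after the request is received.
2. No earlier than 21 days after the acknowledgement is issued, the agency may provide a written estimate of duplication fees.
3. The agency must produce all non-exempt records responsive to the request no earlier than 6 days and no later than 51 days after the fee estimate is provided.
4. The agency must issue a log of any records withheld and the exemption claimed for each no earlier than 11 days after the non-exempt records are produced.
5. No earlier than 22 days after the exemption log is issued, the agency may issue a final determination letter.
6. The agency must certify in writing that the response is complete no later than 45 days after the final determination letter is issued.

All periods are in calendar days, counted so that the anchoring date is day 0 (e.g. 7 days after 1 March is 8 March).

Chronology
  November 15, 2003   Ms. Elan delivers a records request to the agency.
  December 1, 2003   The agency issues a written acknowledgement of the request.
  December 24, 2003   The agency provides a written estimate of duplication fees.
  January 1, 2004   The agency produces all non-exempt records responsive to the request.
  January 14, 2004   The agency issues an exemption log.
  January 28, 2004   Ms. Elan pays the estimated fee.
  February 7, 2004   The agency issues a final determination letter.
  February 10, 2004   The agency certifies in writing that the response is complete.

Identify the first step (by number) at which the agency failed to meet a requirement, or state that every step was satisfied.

None — every step was satisfied

Step 1: 75 days after November 15, 2003 (when the request is received) is January 29, 2004; done December 1, 2003 — timely.
Step 2: the earliest permitted date is 21 days after December 1, 2003 (when the acknowledgement is issued), i.e. December 22, 2003; December 24, 2003 is on or after that date.
Step 3: the window is 6–51 days after December 24, 2003 (when the fee estimate is provided), so December 30, 2003 through February 13, 2004; January 1, 2004 falls inside that range.
Step 4: the earliest permitted date is 11 days after January 1, 2004 (when the non-exempt records are produced), i.e. January 12, 2004; January 14, 2004 is on or after that date.
Step 5: the earliest permitted date is 22 days after January 14, 2004 (when the exemption log is issued), i.e. February 5, 2004; done February 7, 2004, after the minimum wait.
Step 6: 45 days after February 7, 2004 (when the final determination letter is issued) is March 23, 2004; February 10, 2004 is within that limit.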